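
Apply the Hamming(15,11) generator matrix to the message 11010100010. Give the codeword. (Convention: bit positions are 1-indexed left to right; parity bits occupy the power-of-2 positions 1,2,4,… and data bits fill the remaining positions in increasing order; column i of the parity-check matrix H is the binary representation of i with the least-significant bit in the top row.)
Codeword c = d · G (mod 2), d = 11010100010:
  c[0] = d·G[:,0] = (11010100010)·(11011010101) mod 2 = 1+1+0+1+0+0+0+0+0+0+0 mod 2 = 1
  c[1] = d·G[:,1] = (11010100010)·(10110110011) mod 2 = 1+0+0+1+0+1+0+0+0+1+0 mod 2 = 0
  c[2] = d·G[:,2] = (11010100010)·(10000000000) mod 2 = 1+0+0+0+0+0+0+0+0+0+0 mod 2 = 1
  c[3] = d·G[:,3] = (11010100010)·(01110001111) mod 2 = 0+1+0+1+0+0+0+0+0+1+0 mod 2 = 1
  c[4] = d·G[:,4] = (11010100010)·(01000000000) mod 2 = 0+1+0+0+0+0+0+0+0+0+0 mod 2 = 1
  c[5] = d·G[:,5] = (11010100010)·(00100000000) mod 2 = 0+0+0+0+0+0+0+0+0+0+0 mod 2 = 0
  c[6] = d·G[:,6] = (11010100010)·(00010000000) mod 2 = 0+0+0+1+0+0+0+0+0+0+0 mod 2 = 1
  c[7] = d·G[:,7] = (11010100010)·(00001111111) mod 2 = 0+0+0+0+0+1+0+0+0+1+0 mod 2 = 0
  c[8] = d·G[:,8] = (11010100010)·(00001000000) mod 2 = 0+0+0+0+0+0+0+0+0+0+0 mod 2 = 0
  c[9] = d·G[:,9] = (11010100010)·(00000100000) mod 2 = 0+0+0+0+0+1+0+0+0+0+0 mod 2 = 1
  c[10] = d·G[:,10] = (11010100010)·(00000010000) mod 2 = 0+0+0+0+0+0+0+0+0+0+0 mod 2 = 0
  c[11] = d·G[:,11] = (11010100010)·(00000001000) mod 2 = 0+0+0+0+0+0+0+0+0+0+0 mod 2 = 0
  c[12] = d·G[:,12] = (11010100010)·(00000000100) mod 2 = 0+0+0+0+0+0+0+0+0+0+0 mod 2 = 0
  c[13] = d·G[:,13] = (11010100010)·(00000000010) mod 2 = 0+0+0+0+0+0+0+0+0+1+0 mod 2 = 1
  c[14] = d·G[:,14] = (11010100010)·(00000000001) mod 2 = 0+0+0+0+0+0+0+0+0+0+0 mod 2 = 0
Codeword = 101110100100010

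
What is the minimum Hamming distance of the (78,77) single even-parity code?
d_min = 2 (flipping one data bit also flips the parity bit, so the two closest codewords differ in exactly 2 positions).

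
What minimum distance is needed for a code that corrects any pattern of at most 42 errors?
Correcting t errors requires d_min ≥ 2t + 1 = 2·42 + 1 = 85.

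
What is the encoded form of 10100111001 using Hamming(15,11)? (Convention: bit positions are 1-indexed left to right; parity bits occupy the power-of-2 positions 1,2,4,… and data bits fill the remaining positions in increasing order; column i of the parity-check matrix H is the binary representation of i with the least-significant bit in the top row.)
Codeword c = d · G (mod 2), d = 10100111001:
  c[0] = d·G[:,0] = (10100111001)·(11011010101) mod 2 = 1+0+0+0+0+0+1+0+0+0+1 mod 2 = 1
  c[1] = d·G[:,1] = (10100111001)·(10110110011) mod 2 = 1+0+1+0+0+1+1+0+0+0+1 mod 2 = 1
  c[2] = d·G[:,2] = (10100111001)·(10000000000) mod 2 = 1+0+0+0+0+0+0+0+0+0+0 mod 2 = 1
  c[3] = d·G[:,3] = (10100111001)·(01110001111) mod 2 = 0+0+1+0+0+0+0+1+0+0+1 mod 2 = 1
  c[4] = d·G[:,4] = (10100111001)·(01000000000) mod 2 = 0+0+0+0+0+0+0+0+0+0+0 mod 2 = 0
  c[5] = d·G[:,5] = (10100111001)·(00100000000) mod 2 = 0+0+1+0+0+0+0+0+0+0+0 mod 2 = 1
  c[6] = d·G[:,6] = (10100111001)·(00010000000) mod 2 = 0+0+0+0+0+0+0+0+0+0+0 mod 2 = 0
  c[7] = d·G[:,7] = (10100111001)·(00001111111) mod 2 = 0+0+0+0+0+1+1+1+0+0+1 mod 2 = 0
  c[8] = d·G[:,8] = (10100111001)·(00001000000) mod 2 = 0+0+0+0+0+0+0+0+0+0+0 mod 2 = 0
  c[9] = d·G[:,9] = (10100111001)·(00000100000) mod 2 = 0+0+0+0+0+1+0+0+0+0+0 mod 2 = 1
  c[10] = d·G[:,10] = (10100111001)·(00000010000) mod 2 = 0+0+0+0+0+0+1+0+0+0+0 mod 2 = 1
  c[11] = d·G[:,11] = (10100111001)·(00000001000) mod 2 = 0+0+0+0+0+0+0+1+0+0+0 mod 2 = 1
  c[12] = d·G[:,12] = (10100111001)·(00000000100) mod 2 = 0+0+0+0+0+0+0+0+0+0+0 mod 2 = 0
  c[13] = d·G[:,13] = (10100111001)·(00000000010) mod 2 = 0+0+0+0+0+0+0+0+0+0+0 mod 2 = 0
  c[14] = d·G[:,14] = (10100111001)·(00000000001) mod 2 = 0+0+0+0+0+0+0+0+0+0+1 mod 2 = 1
Codeword = 111101000111001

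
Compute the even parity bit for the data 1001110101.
Sum of data bits: 1+0+0+1+1+1+0+1+0+1 = 6.
6 mod 2 = 0, so parity bit = 0.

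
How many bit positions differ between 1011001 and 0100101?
XOR = 1111100, count of 1s = 5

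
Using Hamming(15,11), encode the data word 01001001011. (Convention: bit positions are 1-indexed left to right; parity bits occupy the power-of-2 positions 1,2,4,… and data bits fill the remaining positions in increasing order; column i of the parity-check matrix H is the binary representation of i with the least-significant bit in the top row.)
Codeword c = d · G (mod 2), d = 01001001011:
  c[0] = d·G[:,0] = (01001001011)·(11011010101) mod 2 = 0+1+0+0+1+0+0+0+0+0+1 mod 2 = 1
  c[1] = d·G[:,1] = (01001001011)·(10110110011) mod 2 = 0+0+0+0+0+0+0+0+0+1+1 mod 2 = 0
  c[2] = d·G[:,2] = (01001001011)·(10000000000) mod 2 = 0+0+0+0+0+0+0+0+0+0+0 mod 2 = 0
  c[3] = d·G[:,3] = (01001001011)·(01110001111) mod 2 = 0+1+0+0+0+0+0+1+0+1+1 mod 2 = 0
  c[4] = d·G[:,4] = (01001001011)·(01000000000) mod 2 = 0+1+0+0+0+0+0+0+0+0+0 mod 2 = 1
  c[5] = d·G[:,5] = (01001001011)·(00100000000) mod 2 = 0+0+0+0+0+0+0+0+0+0+0 mod 2 = 0
  c[6] = d·G[:,6] = (01001001011)·(00010000000) mod 2 = 0+0+0+0+0+0+0+0+0+0+0 mod 2 = 0
  c[7] = d·G[:,7] = (01001001011)·(00001111111) mod 2 = 0+0+0+0+1+0+0+1+0+1+1 mod 2 = 0
  c[8] = d·G[:,8] = (01001001011)·(00001000000) mod 2 = 0+0+0+0+1+0+0+0+0+0+0 mod 2 = 1
  c[9] = d·G[:,9] = (01001001011)·(00000100000) mod 2 = 0+0+0+0+0+0+0+0+0+0+0 mod 2 = 0
  c[10] = d·G[:,10] = (01001001011)·(00000010000) mod 2 = 0+0+0+0+0+0+0+0+0+0+0 mod 2 = 0
  c[11] = d·G[:,11] = (01001001011)·(00000001000) mod 2 = 0+0+0+0+0+0+0+1+0+0+0 mod 2 = 1
  c[12] = d·G[:,12] = (01001001011)·(00000000100) mod 2 = 0+0+0+0+0+0+0+0+0+0+0 mod 2 = 0
  c[13] = d·G[:,13] = (01001001011)·(00000000010) mod 2 = 0+0+0+0+0+0+0+0+0+1+0 mod 2 = 1
  c[14] = d·G[:,14] = (01001001011)·(00000000001) mod 2 = 0+0+0+0+0+0+0+0+0+0+1 mod 2 = 1
Codeword = 100010001001011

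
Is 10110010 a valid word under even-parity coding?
Sum of all bits: 1+0+1+1+0+0+1+0 = 4; 4 mod 2 = 0. Result is 0 → valid parity.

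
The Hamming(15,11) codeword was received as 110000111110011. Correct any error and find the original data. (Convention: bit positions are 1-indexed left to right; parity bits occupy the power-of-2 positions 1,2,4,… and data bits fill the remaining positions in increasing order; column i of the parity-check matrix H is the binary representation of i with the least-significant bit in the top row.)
Syndrome s = H · r^T (mod 2), r = 110000111110011:
  s[0] = (101010101010101)·(110000111110011) mod 2 = 1+0+0+0+0+0+1+0+1+0+1+0+0+0+1 mod 2 = 1
  s[1] = (011001100110011)·(110000111110011) mod 2 = 0+1+0+0+0+0+1+0+0+1+1+0+0+1+1 mod 2 = 0
  s[2] = (000111100001111)·(110000111110011) mod 2 = 0+0+0+0+0+0+1+0+0+0+0+0+0+1+1 mod 2 = 1
  s[3] = (000000011111111)·(110000111110011) mod 2 = 0+0+0+0+0+0+0+1+1+1+1+0+0+1+1 mod 2 = 0
Syndrome = 1010
Column 5 of H equals this syndrome → error at bit 5 (1-indexed).
Flip bit 5: 110000111110011 → 110010111110011
Extract data bits at positions {3,5,6,7,9,10,11,12,13,14,15}: 01011110011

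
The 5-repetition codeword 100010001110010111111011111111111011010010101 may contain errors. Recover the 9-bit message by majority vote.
Split into 5-bit blocks and majority-vote each:
  block 1 = 10001: 2 ones, 3 zeros → 0
  block 2 = 00011: 2 ones, 3 zeros → 0
  block 3 = 10010: 2 ones, 3 zeros → 0
  block 4 = 11111: 5 ones, 0 zeros → 1
  block 5 = 10111: 4 ones, 1 zeros → 1
  block 6 = 11111: 5 ones, 0 zeros → 1
  block 7 = 11101: 4 ones, 1 zeros → 1
  block 8 = 10100: 2 ones, 3 zeros → 0
  block 9 = 10101: 3 ones, 2 zeros → 1
Decoded = 000111101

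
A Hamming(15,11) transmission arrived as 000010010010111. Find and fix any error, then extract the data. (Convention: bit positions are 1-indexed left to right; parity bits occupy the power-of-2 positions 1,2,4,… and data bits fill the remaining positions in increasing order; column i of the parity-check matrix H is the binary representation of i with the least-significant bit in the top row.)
Syndrome s = H · r^T (mod 2), r = 000010010010111:
  s[0] = (101010101010101)·(000010010010111) mod 2 = 0+0+0+0+1+0+0+0+0+0+1+0+1+0+1 mod 2 = 0
  s[1] = (011001100110011)·(000010010010111) mod 2 = 0+0+0+0+0+0+0+0+0+0+1+0+0+1+1 mod 2 = 1
  s[2] = (000111100001111)·(000010010010111) mod 2 = 0+0+0+0+1+0+0+0+0+0+0+0+1+1+1 mod 2 = 0
  s[3] = (000000011111111)·(000010010010111) mod 2 = 0+0+0+0+0+0+0+1+0+0+1+0+1+1+1 mod 2 = 1
Syndrome = 0101
Column 10 of H equals this syndrome → error at bit 10 (1-indexed).
Flip bit 10: 000010010010111 → 000010010110111
Extract data bits at positions {3,5,6,7,9,10,11,12,13,14,15}: 01000110111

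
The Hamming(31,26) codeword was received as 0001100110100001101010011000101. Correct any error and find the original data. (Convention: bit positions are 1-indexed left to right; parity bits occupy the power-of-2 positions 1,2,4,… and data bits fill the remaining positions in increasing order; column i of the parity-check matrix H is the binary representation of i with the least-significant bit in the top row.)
Syndrome s = H · r^T (mod 2), r = 0001100110100001101010011000101:
  s[0] = (1010101010101010101010101010101)·(0001100110100001101010011000101) mod 2 = 0+0+0+0+1+0+0+0+1+0+1+0+0+0+0+0+1+0+1+0+1+0+0+0+1+0+0+0+1+0+1 mod 2 = 1
  s[1] = (0110011001100110011001100110011)·(0001100110100001101010011000101) mod 2 = 0+0+0+0+0+0+0+0+0+0+1+0+0+0+0+0+0+0+1+0+0+0+0+0+0+0+0+0+0+0+1 mod 2 = 1
  s[2] = (0001111000011110000111100001111)·(0001100110100001101010011000101) mod 2 = 0+0+0+1+1+0+0+0+0+0+0+0+0+0+0+0+0+0+0+0+1+0+0+0+0+0+0+0+1+0+1 mod 2 = 1
  s[3] = (0000000111111110000000011111111)·(0001100110100001101010011000101) mod 2 = 0+0+0+0+0+0+0+1+1+0+1+0+0+0+0+0+0+0+0+0+0+0+0+1+1+0+0+0+1+0+1 mod 2 = 1
  s[4] = (0000000000000001111111111111111)·(0001100110100001101010011000101) mod 2 = 0+0+0+0+0+0+0+0+0+0+0+0+0+0+0+1+1+0+1+0+1+0+0+1+1+0+0+0+1+0+1 mod 2 = 0
Syndrome = 11110
Column 15 of H equals this syndrome → error at bit 15 (1-indexed).
Flip bit 15: 0001100110100001101010011000101 → 0001100110100011101010011000101
Extract data bits at positions {3,5,6,7,9,10,11,12,13,14,15,17,18,19,20,21,22,23,24,25,26,27,28,29,30,31}: 01001010001101010011000101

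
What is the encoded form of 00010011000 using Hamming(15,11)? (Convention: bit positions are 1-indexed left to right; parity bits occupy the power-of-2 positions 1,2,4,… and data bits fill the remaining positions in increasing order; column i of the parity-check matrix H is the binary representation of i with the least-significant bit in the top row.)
Codeword c = d · G (mod 2), d = 00010011000:
  c[0] = d·G[:,0] = (00010011000)·(11011010101) mod 2 = 0+0+0+1+0+0+1+0+0+0+0 mod 2 = 0
  c[1] = d·G[:,1] = (00010011000)·(10110110011) mod 2 = 0+0+0+1+0+0+1+0+0+0+0 mod 2 = 0
  c[2] = d·G[:,2] = (00010011000)·(10000000000) mod 2 = 0+0+0+0+0+0+0+0+0+0+0 mod 2 = 0
  c[3] = d·G[:,3] = (00010011000)·(01110001111) mod 2 = 0+0+0+1+0+0+0+1+0+0+0 mod 2 = 0
  c[4] = d·G[:,4] = (00010011000)·(01000000000) mod 2 = 0+0+0+0+0+0+0+0+0+0+0 mod 2 = 0
  c[5] = d·G[:,5] = (00010011000)·(00100000000) mod 2 = 0+0+0+0+0+0+0+0+0+0+0 mod 2 = 0
  c[6] = d·G[:,6] = (00010011000)·(00010000000) mod 2 = 0+0+0+1+0+0+0+0+0+0+0 mod 2 = 1
  c[7] = d·G[:,7] = (00010011000)·(00001111111) mod 2 = 0+0+0+0+0+0+1+1+0+0+0 mod 2 = 0
  c[8] = d·G[:,8] = (00010011000)·(00001000000) mod 2 = 0+0+0+0+0+0+0+0+0+0+0 mod 2 = 0
  c[9] = d·G[:,9] = (00010011000)·(00000100000) mod 2 = 0+0+0+0+0+0+0+0+0+0+0 mod 2 = 0
  c[10] = d·G[:,10] = (00010011000)·(00000010000) mod 2 = 0+0+0+0+0+0+1+0+0+0+0 mod 2 = 1
  c[11] = d·G[:,11] = (00010011000)·(00000001000) mod 2 = 0+0+0+0+0+0+0+1+0+0+0 mod 2 = 1
  c[12] = d·G[:,12] = (00010011000)·(00000000100) mod 2 = 0+0+0+0+0+0+0+0+0+0+0 mod 2 = 0
  c[13] = d·G[:,13] = (00010011000)·(00000000010) mod 2 = 0+0+0+0+0+0+0+0+0+0+0 mod 2 = 0
  c[14] = d·G[:,14] = (00010011000)·(00000000001) mod 2 = 0+0+0+0+0+0+0+0+0+0+0 mod 2 = 0
Codeword = 000000100011000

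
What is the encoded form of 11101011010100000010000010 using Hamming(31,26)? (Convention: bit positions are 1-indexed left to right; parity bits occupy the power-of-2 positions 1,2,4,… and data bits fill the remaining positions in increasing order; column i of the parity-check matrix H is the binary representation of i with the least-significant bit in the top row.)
Codeword c = d · G (mod 2), d = 11101011010100000010000010:
  c[0] = d·G[:,0] = (11101011010100000010000010)·(11011010101101010101010101) mod 2 = 1+1+0+0+1+0+1+0+0+0+0+1+0+0+0+0+0+0+0+0+0+0+0+0+0+0 mod 2 = 1
  c[1] = d·G[:,1] = (11101011010100000010000010)·(10110110011011001100110011) mod 2 = 1+0+1+0+0+0+1+0+0+1+0+0+0+0+0+0+0+0+0+0+0+0+0+0+1+0 mod 2 = 1
  c[2] = d·G[:,2] = (11101011010100000010000010)·(10000000000000000000000000) mod 2 = 1+0+0+0+0+0+0+0+0+0+0+0+0+0+0+0+0+0+0+0+0+0+0+0+0+0 mod 2 = 1
  c[3] = d·G[:,3] = (11101011010100000010000010)·(01110001111000111100001111) mod 2 = 0+1+1+0+0+0+0+1+0+1+0+0+0+0+0+0+0+0+0+0+0+0+0+0+1+0 mod 2 = 1
  c[4] = d·G[:,4] = (11101011010100000010000010)·(01000000000000000000000000) mod 2 = 0+1+0+0+0+0+0+0+0+0+0+0+0+0+0+0+0+0+0+0+0+0+0+0+0+0 mod 2 = 1
  c[5] = d·G[:,5] = (11101011010100000010000010)·(00100000000000000000000000) mod 2 = 0+0+1+0+0+0+0+0+0+0+0+0+0+0+0+0+0+0+0+0+0+0+0+0+0+0 mod 2 = 1
  c[6] = d·G[:,6] = (11101011010100000010000010)·(00010000000000000000000000) mod 2 = 0+0+0+0+0+0+0+0+0+0+0+0+0+0+0+0+0+0+0+0+0+0+0+0+0+0 mod 2 = 0
  c[7] = d·G[:,7] = (11101011010100000010000010)·(00001111111000000011111111) mod 2 = 0+0+0+0+1+0+1+1+0+1+0+0+0+0+0+0+0+0+1+0+0+0+0+0+1+0 mod 2 = 0
  c[8] = d·G[:,8] = (11101011010100000010000010)·(00001000000000000000000000) mod 2 = 0+0+0+0+1+0+0+0+0+0+0+0+0+0+0+0+0+0+0+0+0+0+0+0+0+0 mod 2 = 1
  c[9] = d·G[:,9] = (11101011010100000010000010)·(00000100000000000000000000) mod 2 = 0+0+0+0+0+0+0+0+0+0+0+0+0+0+0+0+0+0+0+0+0+0+0+0+0+0 mod 2 = 0
  c[10] = d·G[:,10] = (11101011010100000010000010)·(00000010000000000000000000) mod 2 = 0+0+0+0+0+0+1+0+0+0+0+0+0+0+0+0+0+0+0+0+0+0+0+0+0+0 mod 2 = 1
  c[11] = d·G[:,11] = (11101011010100000010000010)·(00000001000000000000000000) mod 2 = 0+0+0+0+0+0+0+1+0+0+0+0+0+0+0+0+0+0+0+0+0+0+0+0+0+0 mod 2 = 1
  c[12] = d·G[:,12] = (11101011010100000010000010)·(00000000100000000000000000) mod 2 = 0+0+0+0+0+0+0+0+0+0+0+0+0+0+0+0+0+0+0+0+0+0+0+0+0+0 mod 2 = 0
  c[13] = d·G[:,13] = (11101011010100000010000010)·(00000000010000000000000000) mod 2 = 0+0+0+0+0+0+0+0+0+1+0+0+0+0+0+0+0+0+0+0+0+0+0+0+0+0 mod 2 = 1
  c[14] = d·G[:,14] = (11101011010100000010000010)·(00000000001000000000000000) mod 2 = 0+0+0+0+0+0+0+0+0+0+0+0+0+0+0+0+0+0+0+0+0+0+0+0+0+0 mod 2 = 0
  c[15] = d·G[:,15] = (11101011010100000010000010)·(00000000000111111111111111) mod 2 = 0+0+0+0+0+0+0+0+0+0+0+1+0+0+0+0+0+0+1+0+0+0+0+0+1+0 mod 2 = 1
  c[16] = d·G[:,16] = (11101011010100000010000010)·(00000000000100000000000000) mod 2 = 0+0+0+0+0+0+0+0+0+0+0+1+0+0+0+0+0+0+0+0+0+0+0+0+0+0 mod 2 = 1
  c[17] = d·G[:,17] = (11101011010100000010000010)·(00000000000010000000000000) mod 2 = 0+0+0+0+0+0+0+0+0+0+0+0+0+0+0+0+0+0+0+0+0+0+0+0+0+0 mod 2 = 0
  c[18] = d·G[:,18] = (11101011010100000010000010)·(00000000000001000000000000) mod 2 = 0+0+0+0+0+0+0+0+0+0+0+0+0+0+0+0+0+0+0+0+0+0+0+0+0+0 mod 2 = 0
  c[19] = d·G[:,19] = (11101011010100000010000010)·(00000000000000100000000000) mod 2 = 0+0+0+0+0+0+0+0+0+0+0+0+0+0+0+0+0+0+0+0+0+0+0+0+0+0 mod 2 = 0
  c[20] = d·G[:,20] = (11101011010100000010000010)·(00000000000000010000000000) mod 2 = 0+0+0+0+0+0+0+0+0+0+0+0+0+0+0+0+0+0+0+0+0+0+0+0+0+0 mod 2 = 0
  c[21] = d·G[:,21] = (11101011010100000010000010)·(00000000000000001000000000) mod 2 = 0+0+0+0+0+0+0+0+0+0+0+0+0+0+0+0+0+0+0+0+0+0+0+0+0+0 mod 2 = 0
  c[22] = d·G[:,22] = (11101011010100000010000010)·(00000000000000000100000000) mod 2 = 0+0+0+0+0+0+0+0+0+0+0+0+0+0+0+0+0+0+0+0+0+0+0+0+0+0 mod 2 = 0
  c[23] = d·G[:,23] = (11101011010100000010000010)·(00000000000000000010000000) mod 2 = 0+0+0+0+0+0+0+0+0+0+0+0+0+0+0+0+0+0+1+0+0+0+0+0+0+0 mod 2 = 1
  c[24] = d·G[:,24] = (11101011010100000010000010)·(00000000000000000001000000) mod 2 = 0+0+0+0+0+0+0+0+0+0+0+0+0+0+0+0+0+0+0+0+0+0+0+0+0+0 mod 2 = 0
  c[25] = d·G[:,25] = (11101011010100000010000010)·(00000000000000000000100000) mod 2 = 0+0+0+0+0+0+0+0+0+0+0+0+0+0+0+0+0+0+0+0+0+0+0+0+0+0 mod 2 = 0
  c[26] = d·G[:,26] = (11101011010100000010000010)·(00000000000000000000010000) mod 2 = 0+0+0+0+0+0+0+0+0+0+0+0+0+0+0+0+0+0+0+0+0+0+0+0+0+0 mod 2 = 0
  c[27] = d·G[:,27] = (11101011010100000010000010)·(00000000000000000000001000) mod 2 = 0+0+0+0+0+0+0+0+0+0+0+0+0+0+0+0+0+0+0+0+0+0+0+0+0+0 mod 2 = 0
  c[28] = d·G[:,28] = (11101011010100000010000010)·(00000000000000000000000100) mod 2 = 0+0+0+0+0+0+0+0+0+0+0+0+0+0+0+0+0+0+0+0+0+0+0+0+0+0 mod 2 = 0
  c[29] = d·G[:,29] = (11101011010100000010000010)·(00000000000000000000000010) mod 2 = 0+0+0+0+0+0+0+0+0+0+0+0+0+0+0+0+0+0+0+0+0+0+0+0+1+0 mod 2 = 1
  c[30] = d·G[:,30] = (11101011010100000010000010)·(00000000000000000000000001) mod 2 = 0+0+0+0+0+0+0+0+0+0+0+0+0+0+0+0+0+0+0+0+0+0+0+0+0+0 mod 2 = 0
Codeword = 1111110010110101100000010000010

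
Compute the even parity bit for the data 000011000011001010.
Sum of data bits: 0+0+0+0+1+1+0+0+0+0+1+1+0+0+1+0+1+0 = 6.
6 mod 2 = 0, so parity bit = 0.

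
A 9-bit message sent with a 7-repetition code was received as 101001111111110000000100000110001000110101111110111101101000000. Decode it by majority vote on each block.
Split into 7-bit blocks and majority-vote each:
  block 1 = 1010011: 4 ones, 3 zeros → 1
  block 2 = 1111111: 7 ones, 0 zeros → 1
  block 3 = 0000000: 0 ones, 7 zeros → 0
  block 4 = 1000001: 2 ones, 5 zeros → 0
  block 5 = 1000100: 2 ones, 5 zeros → 0
  block 6 = 0110101: 4 ones, 3 zeros → 1
  block 7 = 1111101: 6 ones, 1 zeros → 1
  block 8 = 1110110: 5 ones, 2 zeros → 1
  block 9 = 1000000: 1 ones, 6 zeros → 0
Decoded = 110001110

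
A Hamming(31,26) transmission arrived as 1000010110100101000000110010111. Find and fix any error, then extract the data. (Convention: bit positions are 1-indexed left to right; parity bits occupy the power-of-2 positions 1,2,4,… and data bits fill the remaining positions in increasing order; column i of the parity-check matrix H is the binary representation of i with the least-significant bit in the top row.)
Syndrome s = H · r^T (mod 2), r = 1000010110100101000000110010111:
  s[0] = (1010101010101010101010101010101)·(1000010110100101000000110010111) mod 2 = 1+0+0+0+0+0+0+0+1+0+1+0+0+0+0+0+0+0+0+0+0+0+1+0+0+0+1+0+1+0+1 mod 2 = 1
  s[1] = (0110011001100110011001100110011)·(1000010110100101000000110010111) mod 2 = 0+0+0+0+0+1+0+0+0+0+1+0+0+1+0+0+0+0+0+0+0+0+1+0+0+0+1+0+0+1+1 mod 2 = 1
  s[2] = (0001111000011110000111100001111)·(1000010110100101000000110010111) mod 2 = 0+0+0+0+0+1+0+0+0+0+0+0+0+1+0+0+0+0+0+0+0+0+1+0+0+0+0+0+1+1+1 mod 2 = 0
  s[3] = (0000000111111110000000011111111)·(1000010110100101000000110010111) mod 2 = 0+0+0+0+0+0+0+1+1+0+1+0+0+1+0+0+0+0+0+0+0+0+0+1+0+0+1+0+1+1+1 mod 2 = 1
  s[4] = (0000000000000001111111111111111)·(1000010110100101000000110010111) mod 2 = 0+0+0+0+0+0+0+0+0+0+0+0+0+0+0+1+0+0+0+0+0+0+1+1+0+0+1+0+1+1+1 mod 2 = 1
Syndrome = 11011
Column 27 of H equals this syndrome → error at bit 27 (1-indexed).
Flip bit 27: 1000010110100101000000110010111 → 1000010110100101000000110000111
Extract data bits at positions {3,5,6,7,9,10,11,12,13,14,15,17,18,19,20,21,22,23,24,25,26,27,28,29,30,31}: 00101010010000000110000111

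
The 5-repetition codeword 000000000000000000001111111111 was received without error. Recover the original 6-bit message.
Split into 5-bit blocks: 00000 00000 00000 00000 11111 11111
Data = 000011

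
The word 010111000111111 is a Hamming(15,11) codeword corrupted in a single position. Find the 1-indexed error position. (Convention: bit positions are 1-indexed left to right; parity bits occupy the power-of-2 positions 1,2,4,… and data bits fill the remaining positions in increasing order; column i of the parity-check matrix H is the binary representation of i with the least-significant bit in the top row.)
Syndrome s = H · r^T (mod 2), r = 010111000111111:
  s[0] = (101010101010101)·(010111000111111) mod 2 = 0+0+0+0+1+0+0+0+0+0+1+0+1+0+1 mod 2 = 0
  s[1] = (011001100110011)·(010111000111111) mod 2 = 0+1+0+0+0+1+0+0+0+1+1+0+0+1+1 mod 2 = 0
  s[2] = (000111100001111)·(010111000111111) mod 2 = 0+0+0+1+1+1+0+0+0+0+0+1+1+1+1 mod 2 = 1
  s[3] = (000000011111111)·(010111000111111) mod 2 = 0+0+0+0+0+0+0+0+0+1+1+1+1+1+1 mod 2 = 0
Syndrome = 0010
Column i of H is the binary representation of i, so the syndrome is the binary index of the flipped bit.
Read s = 0010 with s[0] as LSB: 0·2^0 + 0·2^1 + 1·2^2 + 0·2^3 = 4.
Error is at bit position 4.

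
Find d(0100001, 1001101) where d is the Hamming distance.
XOR = 1101100, count of 1s = 4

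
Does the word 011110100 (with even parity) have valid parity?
Sum of all bits: 0+1+1+1+1+0+1+0+0 = 5; 5 mod 2 = 1. Result is 1 → parity error detected.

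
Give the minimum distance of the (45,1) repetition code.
d_min = 45 (the only two codewords are 0…0 and 1…1, differing in all 45 positions).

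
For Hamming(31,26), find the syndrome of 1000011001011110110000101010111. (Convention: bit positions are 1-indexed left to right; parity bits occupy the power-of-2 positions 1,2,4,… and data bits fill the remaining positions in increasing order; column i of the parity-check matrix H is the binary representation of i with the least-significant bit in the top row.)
Syndrome s = H · r^T (mod 2), r = 1000011001011110110000101010111:
  s[0] = (1010101010101010101010101010101)·(1000011001011110110000101010111) mod 2 = 1+0+0+0+0+0+1+0+0+0+0+0+1+0+1+0+1+0+0+0+0+0+1+0+1+0+1+0+1+0+1 mod 2 = 0
  s[1] = (0110011001100110011001100110011)·(1000011001011110110000101010111) mod 2 = 0+0+0+0+0+1+1+0+0+1+0+0+0+1+1+0+0+1+0+0+0+0+1+0+0+0+1+0+0+1+1 mod 2 = 0
  s[2] = (0001111000011110000111100001111)·(1000011001011110110000101010111) mod 2 = 0+0+0+0+0+1+1+0+0+0+0+1+1+1+1+0+0+0+0+0+0+0+1+0+0+0+0+0+1+1+1 mod 2 = 0
  s[3] = (0000000111111110000000011111111)·(1000011001011110110000101010111) mod 2 = 0+0+0+0+0+0+0+0+0+1+0+1+1+1+1+0+0+0+0+0+0+0+0+0+1+0+1+0+1+1+1 mod 2 = 0
  s[4] = (0000000000000001111111111111111)·(1000011001011110110000101010111) mod 2 = 0+0+0+0+0+0+0+0+0+0+0+0+0+0+0+0+1+1+0+0+0+0+1+0+1+0+1+0+1+1+1 mod 2 = 0
Syndrome = 00000
s = 0: no error detected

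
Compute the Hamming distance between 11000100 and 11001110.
XOR = 00001010, count of 1s = 2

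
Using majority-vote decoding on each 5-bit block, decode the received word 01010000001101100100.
Split into 5-bit blocks and majority-vote each:
  block 1 = 01010: 2 ones, 3 zeros → 0
  block 2 = 00000: 0 ones, 5 zeros → 0
  block 3 = 11011: 4 ones, 1 zeros → 1
  block 4 = 00100: 1 ones, 4 zeros → 0
Decoded = 0010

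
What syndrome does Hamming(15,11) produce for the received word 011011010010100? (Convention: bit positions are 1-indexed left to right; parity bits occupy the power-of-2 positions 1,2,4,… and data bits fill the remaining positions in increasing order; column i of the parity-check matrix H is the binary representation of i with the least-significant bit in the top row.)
Syndrome s = H · r^T (mod 2), r = 011011010010100:
  s[0] = (101010101010101)·(011011010010100) mod 2 = 0+0+1+0+1+0+0+0+0+0+1+0+1+0+0 mod 2 = 0
  s[1] = (011001100110011)·(011011010010100) mod 2 = 0+1+1+0+0+1+0+0+0+0+1+0+0+0+0 mod 2 = 0
  s[2] = (000111100001111)·(011011010010100) mod 2 = 0+0+0+0+1+1+0+0+0+0+0+0+1+0+0 mod 2 = 1
  s[3] = (000000011111111)·(011011010010100) mod 2 = 0+0+0+0+0+0+0+1+0+0+1+0+1+0+0 mod 2 = 1
Syndrome = 0011
Non-zero syndrome: error at position 12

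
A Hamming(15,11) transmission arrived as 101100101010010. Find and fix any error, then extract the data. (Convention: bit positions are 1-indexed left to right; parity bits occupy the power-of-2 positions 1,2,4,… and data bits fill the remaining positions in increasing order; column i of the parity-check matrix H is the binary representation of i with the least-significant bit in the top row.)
Syndrome s = H · r^T (mod 2), r = 101100101010010:
  s[0] = (101010101010101)·(101100101010010) mod 2 = 1+0+1+0+0+0+1+0+1+0+1+0+0+0+0 mod 2 = 1
  s[1] = (011001100110011)·(101100101010010) mod 2 = 0+0+1+0+0+0+1+0+0+0+1+0+0+1+0 mod 2 = 0
  s[2] = (000111100001111)·(101100101010010) mod 2 = 0+0+0+1+0+0+1+0+0+0+0+0+0+1+0 mod 2 = 1
  s[3] = (000000011111111)·(101100101010010) mod 2 = 0+0+0+0+0+0+0+0+1+0+1+0+0+1+0 mod 2 = 1
Syndrome = 1011
Column 13 of H equals this syndrome → error at bit 13 (1-indexed).
Flip bit 13: 101100101010010 → 101100101010110
Extract data bits at positions {3,5,6,7,9,10,11,12,13,14,15}: 10011010110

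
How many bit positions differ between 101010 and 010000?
XOR = 111010, count of 1s = 4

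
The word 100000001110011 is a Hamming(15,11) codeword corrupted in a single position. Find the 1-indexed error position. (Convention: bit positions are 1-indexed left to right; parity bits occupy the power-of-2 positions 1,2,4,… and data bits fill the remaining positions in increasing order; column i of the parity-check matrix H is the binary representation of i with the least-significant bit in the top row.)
Syndrome s = H · r^T (mod 2), r = 100000001110011:
  s[0] = (101010101010101)·(100000001110011) mod 2 = 1+0+0+0+0+0+0+0+1+0+1+0+0+0+1 mod 2 = 0
  s[1] = (011001100110011)·(100000001110011) mod 2 = 0+0+0+0+0+0+0+0+0+1+1+0+0+1+1 mod 2 = 0
  s[2] = (000111100001111)·(100000001110011) mod 2 = 0+0+0+0+0+0+0+0+0+0+0+0+0+1+1 mod 2 = 0
  s[3] = (000000011111111)·(100000001110011) mod 2 = 0+0+0+0+0+0+0+0+1+1+1+0+0+1+1 mod 2 = 1
Syndrome = 0001
Column i of H is the binary representation of i, so the syndrome is the binary index of the flipped bit.
Read s = 0001 with s[0] as LSB: 0·2^0 + 0·2^1 + 0·2^2 + 1·2^3 = 8.
Error is at bit position 8.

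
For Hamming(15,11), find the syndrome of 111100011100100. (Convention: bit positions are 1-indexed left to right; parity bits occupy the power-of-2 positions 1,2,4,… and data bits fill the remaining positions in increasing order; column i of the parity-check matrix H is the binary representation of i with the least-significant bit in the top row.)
Syndrome s = H · r^T (mod 2), r = 111100011100100:
  s[0] = (101010101010101)·(111100011100100) mod 2 = 1+0+1+0+0+0+0+0+1+0+0+0+1+0+0 mod 2 = 0
  s[1] = (011001100110011)·(111100011100100) mod 2 = 0+1+1+0+0+0+0+0+0+1+0+0+0+0+0 mod 2 = 1
  s[2] = (000111100001111)·(111100011100100) mod 2 = 0+0+0+1+0+0+0+0+0+0+0+0+1+0+0 mod 2 = 0
  s[3] = (000000011111111)·(111100011100100) mod 2 = 0+0+0+0+0+0+0+1+1+1+0+0+1+0+0 mod 2 = 0
Syndrome = 0100
Non-zero syndrome: error at position 2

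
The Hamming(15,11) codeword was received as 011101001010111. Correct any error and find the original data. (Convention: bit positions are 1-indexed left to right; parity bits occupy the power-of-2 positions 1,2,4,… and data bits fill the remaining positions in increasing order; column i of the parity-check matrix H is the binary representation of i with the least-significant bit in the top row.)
Syndrome s = H · r^T (mod 2), r = 011101001010111:
  s[0] = (101010101010101)·(011101001010111) mod 2 = 0+0+1+0+0+0+0+0+1+0+1+0+1+0+1 mod 2 = 1
  s[1] = (011001100110011)·(011101001010111) mod 2 = 0+1+1+0+0+1+0+0+0+0+1+0+0+1+1 mod 2 = 0
  s[2] = (000111100001111)·(011101001010111) mod 2 = 0+0+0+1+0+1+0+0+0+0+0+0+1+1+1 mod 2 = 1
  s[3] = (000000011111111)·(011101001010111) mod 2 = 0+0+0+0+0+0+0+0+1+0+1+0+1+1+1 mod 2 = 1
Syndrome = 1011
Column 13 of H equals this syndrome → error at bit 13 (1-indexed).
Flip bit 13: 011101001010111 → 011101001010011
Extract data bits at positions {3,5,6,7,9,10,11,12,13,14,15}: 10101010011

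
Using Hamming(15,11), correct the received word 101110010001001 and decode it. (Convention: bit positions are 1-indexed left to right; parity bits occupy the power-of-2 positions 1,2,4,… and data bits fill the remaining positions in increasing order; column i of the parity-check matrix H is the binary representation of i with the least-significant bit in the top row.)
Syndrome s = H · r^T (mod 2), r = 101110010001001:
  s[0] = (101010101010101)·(101110010001001) mod 2 = 1+0+1+0+1+0+0+0+0+0+0+0+0+0+1 mod 2 = 0
  s[1] = (011001100110011)·(101110010001001) mod 2 = 0+0+1+0+0+0+0+0+0+0+0+0+0+0+1 mod 2 = 0
  s[2] = (000111100001111)·(101110010001001) mod 2 = 0+0+0+1+1+0+0+0+0+0+0+1+0+0+1 mod 2 = 0
  s[3] = (000000011111111)·(101110010001001) mod 2 = 0+0+0+0+0+0+0+1+0+0+0+1+0+0+1 mod 2 = 1
Syndrome = 0001
Column 8 of H equals this syndrome → error at bit 8 (1-indexed).
Flip bit 8: 101110010001001 → 101110000001001
Extract data bits at positions {3,5,6,7,9,10,11,12,13,14,15}: 11000001001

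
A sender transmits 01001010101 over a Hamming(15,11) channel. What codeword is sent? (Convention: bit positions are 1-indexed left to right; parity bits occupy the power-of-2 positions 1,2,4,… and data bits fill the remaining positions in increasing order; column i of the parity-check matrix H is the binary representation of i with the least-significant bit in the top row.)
Codeword c = d · G (mod 2), d = 01001010101:
  c[0] = d·G[:,0] = (01001010101)·(11011010101) mod 2 = 0+1+0+0+1+0+1+0+1+0+1 mod 2 = 1
  c[1] = d·G[:,1] = (01001010101)·(10110110011) mod 2 = 0+0+0+0+0+0+1+0+0+0+1 mod 2 = 0
  c[2] = d·G[:,2] = (01001010101)·(10000000000) mod 2 = 0+0+0+0+0+0+0+0+0+0+0 mod 2 = 0
  c[3] = d·G[:,3] = (01001010101)·(01110001111) mod 2 = 0+1+0+0+0+0+0+0+1+0+1 mod 2 = 1
  c[4] = d·G[:,4] = (01001010101)·(01000000000) mod 2 = 0+1+0+0+0+0+0+0+0+0+0 mod 2 = 1
  c[5] = d·G[:,5] = (01001010101)·(00100000000) mod 2 = 0+0+0+0+0+0+0+0+0+0+0 mod 2 = 0
  c[6] = d·G[:,6] = (01001010101)·(00010000000) mod 2 = 0+0+0+0+0+0+0+0+0+0+0 mod 2 = 0
  c[7] = d·G[:,7] = (01001010101)·(00001111111) mod 2 = 0+0+0+0+1+0+1+0+1+0+1 mod 2 = 0
  c[8] = d·G[:,8] = (01001010101)·(00001000000) mod 2 = 0+0+0+0+1+0+0+0+0+0+0 mod 2 = 1
  c[9] = d·G[:,9] = (01001010101)·(00000100000) mod 2 = 0+0+0+0+0+0+0+0+0+0+0 mod 2 = 0
  c[10] = d·G[:,10] = (01001010101)·(00000010000) mod 2 = 0+0+0+0+0+0+1+0+0+0+0 mod 2 = 1
  c[11] = d·G[:,11] = (01001010101)·(00000001000) mod 2 = 0+0+0+0+0+0+0+0+0+0+0 mod 2 = 0
  c[12] = d·G[:,12] = (01001010101)·(00000000100) mod 2 = 0+0+0+0+0+0+0+0+1+0+0 mod 2 = 1
  c[13] = d·G[:,13] = (01001010101)·(00000000010) mod 2 = 0+0+0+0+0+0+0+0+0+0+0 mod 2 = 0
  c[14] = d·G[:,14] = (01001010101)·(00000000001) mod 2 = 0+0+0+0+0+0+0+0+0+0+1 mod 2 = 1
Codeword = 100110001010101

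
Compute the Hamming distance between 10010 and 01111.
XOR = 11101, count of 1s = 4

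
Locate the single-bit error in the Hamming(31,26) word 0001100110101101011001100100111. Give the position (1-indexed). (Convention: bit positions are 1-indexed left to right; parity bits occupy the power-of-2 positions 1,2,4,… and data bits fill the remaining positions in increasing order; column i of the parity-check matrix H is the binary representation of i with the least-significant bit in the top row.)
Syndrome s = H · r^T (mod 2), r = 0001100110101101011001100100111:
  s[0] = (1010101010101010101010101010101)·(0001100110101101011001100100111) mod 2 = 0+0+0+0+1+0+0+0+1+0+1+0+1+0+0+0+0+0+1+0+0+0+1+0+0+0+0+0+1+0+1 mod 2 = 0
  s[1] = (0110011001100110011001100110011)·(0001100110101101011001100100111) mod 2 = 0+0+0+0+0+0+0+0+0+0+1+0+0+1+0+0+0+1+1+0+0+1+1+0+0+1+0+0+0+1+1 mod 2 = 1
  s[2] = (0001111000011110000111100001111)·(0001100110101101011001100100111) mod 2 = 0+0+0+1+1+0+0+0+0+0+0+0+1+1+0+0+0+0+0+0+0+1+1+0+0+0+0+0+1+1+1 mod 2 = 1
  s[3] = (0000000111111110000000011111111)·(0001100110101101011001100100111) mod 2 = 0+0+0+0+0+0+0+1+1+0+1+0+1+1+0+0+0+0+0+0+0+0+0+0+0+1+0+0+1+1+1 mod 2 = 1
  s[4] = (0000000000000001111111111111111)·(0001100110101101011001100100111) mod 2 = 0+0+0+0+0+0+0+0+0+0+0+0+0+0+0+1+0+1+1+0+0+1+1+0+0+1+0+0+1+1+1 mod 2 = 1
Syndrome = 01111
Column i of H is the binary representation of i, so the syndrome is the binary index of the flipped bit.
Read s = 01111 with s[0] as LSB: 0·2^0 + 1·2^1 + 1·2^2 + 1·2^3 + 1·2^4 = 30.
Error is at bit position 30.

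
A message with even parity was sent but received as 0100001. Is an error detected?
Sum of received bits: 0+1+0+0+0+0+1 = 2; 2 mod 2 = 0. Result is 0 → no error detected.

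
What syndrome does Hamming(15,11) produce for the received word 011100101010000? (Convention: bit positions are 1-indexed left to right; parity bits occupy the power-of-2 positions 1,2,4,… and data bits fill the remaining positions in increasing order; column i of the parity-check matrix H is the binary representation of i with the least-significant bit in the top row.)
Syndrome s = H · r^T (mod 2), r = 011100101010000:
  s[0] = (101010101010101)·(011100101010000) mod 2 = 0+0+1+0+0+0+1+0+1+0+1+0+0+0+0 mod 2 = 0
  s[1] = (011001100110011)·(011100101010000) mod 2 = 0+1+1+0+0+0+1+0+0+0+1+0+0+0+0 mod 2 = 0
  s[2] = (000111100001111)·(011100101010000) mod 2 = 0+0+0+1+0+0+1+0+0+0+0+0+0+0+0 mod 2 = 0
  s[3] = (000000011111111)·(011100101010000) mod 2 = 0+0+0+0+0+0+0+0+1+0+1+0+0+0+0 mod 2 = 0
Syndrome = 0000
s = 0: no error detected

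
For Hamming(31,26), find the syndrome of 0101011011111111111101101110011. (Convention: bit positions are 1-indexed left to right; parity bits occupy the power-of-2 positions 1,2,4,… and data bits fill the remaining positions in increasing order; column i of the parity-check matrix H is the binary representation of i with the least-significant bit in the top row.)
Syndrome s = H · r^T (mod 2), r = 0101011011111111111101101110011:
  s[0] = (1010101010101010101010101010101)·(0101011011111111111101101110011) mod 2 = 0+0+0+0+0+0+1+0+1+0+1+0+1+0+1+0+1+0+1+0+0+0+1+0+1+0+1+0+0+0+1 mod 2 = 1
  s[1] = (0110011001100110011001100110011)·(0101011011111111111101101110011) mod 2 = 0+1+0+0+0+1+1+0+0+1+1+0+0+1+1+0+0+1+1+0+0+1+1+0+0+1+1+0+0+1+1 mod 2 = 1
  s[2] = (0001111000011110000111100001111)·(0101011011111111111101101110011) mod 2 = 0+0+0+1+0+1+1+0+0+0+0+1+1+1+1+0+0+0+0+1+0+1+1+0+0+0+0+0+0+1+1 mod 2 = 0
  s[3] = (0000000111111110000000011111111)·(0101011011111111111101101110011) mod 2 = 0+0+0+0+0+0+0+0+1+1+1+1+1+1+1+0+0+0+0+0+0+0+0+0+1+1+1+0+0+1+1 mod 2 = 0
  s[4] = (0000000000000001111111111111111)·(0101011011111111111101101110011) mod 2 = 0+0+0+0+0+0+0+0+0+0+0+0+0+0+0+1+1+1+1+1+0+1+1+0+1+1+1+0+0+1+1 mod 2 = 0
Syndrome = 11000
Non-zero syndrome: error at position 3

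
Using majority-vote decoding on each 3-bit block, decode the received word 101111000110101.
Split into 3-bit blocks and majority-vote each:
  block 1 = 101: 2 ones, 1 zeros → 1
  block 2 = 111: 3 ones, 0 zeros → 1
  block 3 = 000: 0 ones, 3 zeros → 0
  block 4 = 110: 2 ones, 1 zeros → 1
  block 5 = 101: 2 ones, 1 zeros → 1
Decoded = 11011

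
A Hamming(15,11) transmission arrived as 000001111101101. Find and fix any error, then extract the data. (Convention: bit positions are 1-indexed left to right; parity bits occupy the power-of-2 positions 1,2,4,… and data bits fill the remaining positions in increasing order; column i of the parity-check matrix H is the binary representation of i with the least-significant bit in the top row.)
Syndrome s = H · r^T (mod 2), r = 000001111101101:
  s[0] = (101010101010101)·(000001111101101) mod 2 = 0+0+0+0+0+0+1+0+1+0+0+0+1+0+1 mod 2 = 0
  s[1] = (011001100110011)·(000001111101101) mod 2 = 0+0+0+0+0+1+1+0+0+1+0+0+0+0+1 mod 2 = 0
  s[2] = (000111100001111)·(000001111101101) mod 2 = 0+0+0+0+0+1+1+0+0+0+0+1+1+0+1 mod 2 = 1
  s[3] = (000000011111111)·(000001111101101) mod 2 = 0+0+0+0+0+0+0+1+1+1+0+1+1+0+1 mod 2 = 0
Syndrome = 0010
Column 4 of H equals this syndrome → error at bit 4 (1-indexed).
Flip bit 4: 000001111101101 → 000101111101101
Extract data bits at positions {3,5,6,7,9,10,11,12,13,14,15}: 00111101101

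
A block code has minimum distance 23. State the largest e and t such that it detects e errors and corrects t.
(a) Detection requires d_min ≥ e+1, so e ≤ d_min − 1 = 22.
(b) Correction requires d_min ≥ 2t+1, so t ≤ ⌊(d_min − 1)/2⌋ = ⌊22/2⌋ = 11.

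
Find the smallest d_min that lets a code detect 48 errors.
Detecting e errors requires d_min ≥ e + 1 = 48 + 1 = 49.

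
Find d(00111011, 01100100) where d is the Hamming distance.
XOR = 01011111, count of 1s = 6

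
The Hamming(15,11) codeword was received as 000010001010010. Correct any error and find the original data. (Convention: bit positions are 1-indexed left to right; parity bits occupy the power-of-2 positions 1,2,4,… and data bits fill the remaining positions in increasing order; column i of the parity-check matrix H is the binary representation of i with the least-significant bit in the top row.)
Syndrome s = H · r^T (mod 2), r = 000010001010010:
  s[0] = (101010101010101)·(000010001010010) mod 2 = 0+0+0+0+1+0+0+0+1+0+1+0+0+0+0 mod 2 = 1
  s[1] = (011001100110011)·(000010001010010) mod 2 = 0+0+0+0+0+0+0+0+0+0+1+0+0+1+0 mod 2 = 0
  s[2] = (000111100001111)·(000010001010010) mod 2 = 0+0+0+0+1+0+0+0+0+0+0+0+0+1+0 mod 2 = 0
  s[3] = (000000011111111)·(000010001010010) mod 2 = 0+0+0+0+0+0+0+0+1+0+1+0+0+1+0 mod 2 = 1
Syndrome = 1001
Column 9 of H equals this syndrome → error at bit 9 (1-indexed).
Flip bit 9: 000010001010010 → 000010000010010
Extract data bits at positions {3,5,6,7,9,10,11,12,13,14,15}: 01000010010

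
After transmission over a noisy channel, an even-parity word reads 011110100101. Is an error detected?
Sum of received bits: 0+1+1+1+1+0+1+0+0+1+0+1 = 7; 7 mod 2 = 1. Result is 1 ≠ 0 → error detected.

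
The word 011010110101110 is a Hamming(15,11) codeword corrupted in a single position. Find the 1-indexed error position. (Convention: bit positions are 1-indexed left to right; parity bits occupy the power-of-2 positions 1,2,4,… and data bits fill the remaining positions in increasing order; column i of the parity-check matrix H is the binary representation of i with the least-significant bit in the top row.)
Syndrome s = H · r^T (mod 2), r = 011010110101110:
  s[0] = (101010101010101)·(011010110101110) mod 2 = 0+0+1+0+1+0+1+0+0+0+0+0+1+0+0 mod 2 = 0
  s[1] = (011001100110011)·(011010110101110) mod 2 = 0+1+1+0+0+0+1+0+0+1+0+0+0+1+0 mod 2 = 1
  s[2] = (000111100001111)·(011010110101110) mod 2 = 0+0+0+0+1+0+1+0+0+0+0+1+1+1+0 mod 2 = 1
  s[3] = (000000011111111)·(011010110101110) mod 2 = 0+0+0+0+0+0+0+1+0+1+0+1+1+1+0 mod 2 = 1
Syndrome = 0111
Column i of H is the binary representation of i, so the syndrome is the binary index of the flipped bit.
Read s = 0111 with s[0] as LSB: 0·2^0 + 1·2^1 + 1·2^2 + 1·2^3 = 14.
Error is at bit position 14.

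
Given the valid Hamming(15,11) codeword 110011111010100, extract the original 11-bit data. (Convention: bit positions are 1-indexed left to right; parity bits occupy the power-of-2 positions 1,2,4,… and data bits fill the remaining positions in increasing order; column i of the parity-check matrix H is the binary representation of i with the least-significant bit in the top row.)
Parity bits occupy power-of-2 positions; data bits are at positions {3,5,6,7,9,10,11,12,13,14,15} (1-indexed).
Extract: c[3]=0 c[5]=1 c[6]=1 c[7]=1 c[9]=1 c[10]=0 c[11]=1 c[12]=0 c[13]=1 c[14]=0 c[15]=0
Data = 01111010100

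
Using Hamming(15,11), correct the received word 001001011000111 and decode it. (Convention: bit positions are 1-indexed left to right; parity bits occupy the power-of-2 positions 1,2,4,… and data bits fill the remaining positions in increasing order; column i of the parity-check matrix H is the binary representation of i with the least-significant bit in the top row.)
Syndrome s = H · r^T (mod 2), r = 001001011000111:
  s[0] = (101010101010101)·(001001011000111) mod 2 = 0+0+1+0+0+0+0+0+1+0+0+0+1+0+1 mod 2 = 0
  s[1] = (011001100110011)·(001001011000111) mod 2 = 0+0+1+0+0+1+0+0+0+0+0+0+0+1+1 mod 2 = 0
  s[2] = (000111100001111)·(001001011000111) mod 2 = 0+0+0+0+0+1+0+0+0+0+0+0+1+1+1 mod 2 = 0
  s[3] = (000000011111111)·(001001011000111) mod 2 = 0+0+0+0+0+0+0+1+1+0+0+0+1+1+1 mod 2 = 1
Syndrome = 0001
Column 8 of H equals this syndrome → error at bit 8 (1-indexed).
Flip bit 8: 001001011000111 → 001001001000111
Extract data bits at positions {3,5,6,7,9,10,11,12,13,14,15}: 10101000111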